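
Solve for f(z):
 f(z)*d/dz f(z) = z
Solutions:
 f(z) = -sqrt(C1 + z^2)
 f(z) = sqrt(C1 + z^2)


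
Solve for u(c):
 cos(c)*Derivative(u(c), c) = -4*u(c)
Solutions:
 u(c) = C1*(sin(c)^2 - 2*sin(c) + 1)/(sin(c)^2 + 2*sin(c) + 1)


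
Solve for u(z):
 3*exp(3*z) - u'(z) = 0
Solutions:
 u(z) = C1 + exp(3*z)


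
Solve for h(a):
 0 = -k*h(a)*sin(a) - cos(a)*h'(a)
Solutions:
 h(a) = C1*exp(k*log(cos(a)))


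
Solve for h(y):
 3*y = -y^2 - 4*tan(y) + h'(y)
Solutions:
 h(y) = C1 + y^3/3 + 3*y^2/2 - 4*log(cos(y))


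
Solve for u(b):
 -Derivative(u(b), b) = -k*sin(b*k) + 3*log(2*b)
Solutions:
 u(b) = C1 - 3*b*log(b) - 3*b*log(2) + 3*b + k*Piecewise((-cos(b*k)/k, Ne(k, 0)), (0, True))


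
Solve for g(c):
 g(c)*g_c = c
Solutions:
 g(c) = -sqrt(C1 + c^2)
 g(c) = sqrt(C1 + c^2)


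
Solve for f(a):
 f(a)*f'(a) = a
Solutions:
 f(a) = -sqrt(C1 + a^2)
 f(a) = sqrt(C1 + a^2)


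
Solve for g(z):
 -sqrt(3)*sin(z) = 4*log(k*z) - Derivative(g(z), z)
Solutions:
 g(z) = C1 + 4*z*log(k*z) - 4*z - sqrt(3)*cos(z)


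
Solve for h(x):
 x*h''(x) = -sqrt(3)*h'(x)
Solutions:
 h(x) = C1 + C2*x^(1 - sqrt(3))


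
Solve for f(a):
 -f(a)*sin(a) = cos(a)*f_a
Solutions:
 f(a) = C1*cos(a)


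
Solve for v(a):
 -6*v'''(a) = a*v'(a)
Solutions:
 v(a) = C1 + Integral(C2*airyai(-6^(2/3)*a/6) + C3*airybi(-6^(2/3)*a/6), a)


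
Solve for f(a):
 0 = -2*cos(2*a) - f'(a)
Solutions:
 f(a) = C1 - sin(2*a)


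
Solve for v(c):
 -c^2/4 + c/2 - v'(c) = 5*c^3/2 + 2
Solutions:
 v(c) = C1 - 5*c^4/8 - c^3/12 + c^2/4 - 2*c


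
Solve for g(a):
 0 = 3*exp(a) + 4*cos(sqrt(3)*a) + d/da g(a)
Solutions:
 g(a) = C1 - 3*exp(a) - 4*sqrt(3)*sin(sqrt(3)*a)/3


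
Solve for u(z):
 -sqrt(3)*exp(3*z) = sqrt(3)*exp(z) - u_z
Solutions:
 u(z) = C1 + sqrt(3)*exp(3*z)/3 + sqrt(3)*exp(z)


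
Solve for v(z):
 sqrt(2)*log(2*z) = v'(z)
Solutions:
 v(z) = C1 + sqrt(2)*z*log(z) - sqrt(2)*z + sqrt(2)*z*log(2)


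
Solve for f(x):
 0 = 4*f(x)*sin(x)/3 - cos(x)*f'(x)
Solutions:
 f(x) = C1/cos(x)^(4/3)


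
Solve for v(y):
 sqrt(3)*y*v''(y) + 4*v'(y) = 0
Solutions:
 v(y) = C1 + C2*y^(1 - 4*sqrt(3)/3)


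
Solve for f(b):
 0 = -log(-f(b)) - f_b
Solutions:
 -li(-f(b)) = C1 - b


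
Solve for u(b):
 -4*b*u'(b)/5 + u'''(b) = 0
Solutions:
 u(b) = C1 + Integral(C2*airyai(10^(2/3)*b/5) + C3*airybi(10^(2/3)*b/5), b)


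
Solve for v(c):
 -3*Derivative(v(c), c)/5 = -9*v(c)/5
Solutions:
 v(c) = C1*exp(3*c)


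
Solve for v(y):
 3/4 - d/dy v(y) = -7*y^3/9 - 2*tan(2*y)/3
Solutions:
 v(y) = C1 + 7*y^4/36 + 3*y/4 - log(cos(2*y))/3


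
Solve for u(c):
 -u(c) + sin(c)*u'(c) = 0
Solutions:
 u(c) = C1*sqrt(cos(c) - 1)/sqrt(cos(c) + 1)


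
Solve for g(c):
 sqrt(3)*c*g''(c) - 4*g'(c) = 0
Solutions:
 g(c) = C1 + C2*c^(1 + 4*sqrt(3)/3)


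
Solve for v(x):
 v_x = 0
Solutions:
 v(x) = C1


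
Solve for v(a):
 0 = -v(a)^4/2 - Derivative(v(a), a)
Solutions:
 v(a) = 2^(1/3)*(1/(C1 + 3*a))^(1/3)
 v(a) = 2^(1/3)*(-3^(2/3) - 3*3^(1/6)*I)*(1/(C1 + a))^(1/3)/6
 v(a) = 2^(1/3)*(-3^(2/3) + 3*3^(1/6)*I)*(1/(C1 + a))^(1/3)/6


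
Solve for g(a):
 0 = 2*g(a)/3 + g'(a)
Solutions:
 g(a) = C1*exp(-2*a/3)


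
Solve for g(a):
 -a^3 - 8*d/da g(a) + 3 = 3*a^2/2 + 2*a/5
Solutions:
 g(a) = C1 - a^4/32 - a^3/16 - a^2/40 + 3*a/8


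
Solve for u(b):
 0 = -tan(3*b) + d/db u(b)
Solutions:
 u(b) = C1 - log(cos(3*b))/3


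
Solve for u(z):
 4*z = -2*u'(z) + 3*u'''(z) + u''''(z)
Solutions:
 u(z) = C1 - z^2 + (C2 + C3*exp(-sqrt(3)*z) + C4*exp(sqrt(3)*z))*exp(-z)


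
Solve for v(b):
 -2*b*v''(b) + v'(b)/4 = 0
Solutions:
 v(b) = C1 + C2*b^(9/8)


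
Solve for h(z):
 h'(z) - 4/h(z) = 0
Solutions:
 h(z) = -sqrt(C1 + 8*z)
 h(z) = sqrt(C1 + 8*z)


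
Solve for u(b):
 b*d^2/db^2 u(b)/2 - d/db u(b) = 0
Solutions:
 u(b) = C1 + C2*b^3


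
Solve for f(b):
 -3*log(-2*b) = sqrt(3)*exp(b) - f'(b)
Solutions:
 f(b) = C1 + 3*b*log(-b) + 3*b*(-1 + log(2)) + sqrt(3)*exp(b)


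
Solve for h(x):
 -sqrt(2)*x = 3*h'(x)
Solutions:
 h(x) = C1 - sqrt(2)*x^2/6


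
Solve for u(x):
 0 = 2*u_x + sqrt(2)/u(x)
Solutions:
 u(x) = -sqrt(C1 - sqrt(2)*x)
 u(x) = sqrt(C1 - sqrt(2)*x)


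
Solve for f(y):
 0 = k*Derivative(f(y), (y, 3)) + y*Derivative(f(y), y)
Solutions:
 f(y) = C1 + Integral(C2*airyai(y*(-1/k)^(1/3)) + C3*airybi(y*(-1/k)^(1/3)), y)


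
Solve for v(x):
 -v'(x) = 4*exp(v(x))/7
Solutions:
 v(x) = log(1/(C1 + 4*x)) + log(7)


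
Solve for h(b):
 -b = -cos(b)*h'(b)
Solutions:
 h(b) = C1 + Integral(b/cos(b), b)


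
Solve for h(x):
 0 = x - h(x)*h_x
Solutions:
 h(x) = -sqrt(C1 + x^2)
 h(x) = sqrt(C1 + x^2)


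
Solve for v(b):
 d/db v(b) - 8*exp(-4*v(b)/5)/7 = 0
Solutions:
 v(b) = 5*log(-I*(C1 + 32*b/35)^(1/4))
 v(b) = 5*log(I*(C1 + 32*b/35)^(1/4))
 v(b) = 5*log(-(C1 + 32*b/35)^(1/4))
 v(b) = 5*log(C1 + 32*b/35)/4


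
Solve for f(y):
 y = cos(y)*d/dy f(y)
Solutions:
 f(y) = C1 + Integral(y/cos(y), y)


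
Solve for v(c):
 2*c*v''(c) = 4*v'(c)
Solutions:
 v(c) = C1 + C2*c^3


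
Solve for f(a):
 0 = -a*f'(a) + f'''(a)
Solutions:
 f(a) = C1 + Integral(C2*airyai(a) + C3*airybi(a), a)


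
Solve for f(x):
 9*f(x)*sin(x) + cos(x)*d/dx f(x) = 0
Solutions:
 f(x) = C1*cos(x)^9


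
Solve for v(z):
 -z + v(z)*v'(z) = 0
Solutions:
 v(z) = -sqrt(C1 + z^2)
 v(z) = sqrt(C1 + z^2)


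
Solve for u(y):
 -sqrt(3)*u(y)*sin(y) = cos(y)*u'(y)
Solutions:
 u(y) = C1*cos(y)^(sqrt(3))


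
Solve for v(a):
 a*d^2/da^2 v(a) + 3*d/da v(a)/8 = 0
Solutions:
 v(a) = C1 + C2*a^(5/8)


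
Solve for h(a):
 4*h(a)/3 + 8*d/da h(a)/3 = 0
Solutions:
 h(a) = C1*exp(-a/2)


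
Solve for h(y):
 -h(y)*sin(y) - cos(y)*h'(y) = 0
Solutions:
 h(y) = C1*cos(y)


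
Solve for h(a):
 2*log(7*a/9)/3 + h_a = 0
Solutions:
 h(a) = C1 - 2*a*log(a)/3 - 2*a*log(7)/3 + 2*a/3 + 4*a*log(3)/3


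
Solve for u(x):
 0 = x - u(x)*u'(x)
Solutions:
 u(x) = -sqrt(C1 + x^2)
 u(x) = sqrt(C1 + x^2)


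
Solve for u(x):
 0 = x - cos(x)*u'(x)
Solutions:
 u(x) = C1 + Integral(x/cos(x), x)


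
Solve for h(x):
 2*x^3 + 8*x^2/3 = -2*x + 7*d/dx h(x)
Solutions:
 h(x) = C1 + x^4/14 + 8*x^3/63 + x^2/7


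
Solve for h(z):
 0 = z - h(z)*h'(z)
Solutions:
 h(z) = -sqrt(C1 + z^2)
 h(z) = sqrt(C1 + z^2)


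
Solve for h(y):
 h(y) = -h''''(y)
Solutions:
 h(y) = (C1*sin(sqrt(2)*y/2) + C2*cos(sqrt(2)*y/2))*exp(-sqrt(2)*y/2) + (C3*sin(sqrt(2)*y/2) + C4*cos(sqrt(2)*y/2))*exp(sqrt(2)*y/2)


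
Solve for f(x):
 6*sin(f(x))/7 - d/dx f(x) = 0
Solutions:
 -6*x/7 + log(cos(f(x)) - 1)/2 - log(cos(f(x)) + 1)/2 = C1


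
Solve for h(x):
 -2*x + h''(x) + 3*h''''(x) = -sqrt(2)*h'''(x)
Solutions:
 h(x) = C1 + C2*x + x^3/3 - sqrt(2)*x^2 + (C3*sin(sqrt(10)*x/6) + C4*cos(sqrt(10)*x/6))*exp(-sqrt(2)*x/6)


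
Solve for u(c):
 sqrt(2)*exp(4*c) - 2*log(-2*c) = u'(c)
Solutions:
 u(c) = C1 - 2*c*log(-c) + 2*c*(1 - log(2)) + sqrt(2)*exp(4*c)/4


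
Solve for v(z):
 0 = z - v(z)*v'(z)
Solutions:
 v(z) = -sqrt(C1 + z^2)
 v(z) = sqrt(C1 + z^2)


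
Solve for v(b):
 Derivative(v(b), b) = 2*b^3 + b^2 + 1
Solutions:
 v(b) = C1 + b^4/2 + b^3/3 + b


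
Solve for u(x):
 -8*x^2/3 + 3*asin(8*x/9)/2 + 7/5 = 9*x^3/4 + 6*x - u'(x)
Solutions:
 u(x) = C1 + 9*x^4/16 + 8*x^3/9 + 3*x^2 - 3*x*asin(8*x/9)/2 - 7*x/5 - 3*sqrt(81 - 64*x^2)/16


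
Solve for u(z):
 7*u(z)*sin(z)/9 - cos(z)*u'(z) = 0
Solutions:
 u(z) = C1/cos(z)^(7/9)


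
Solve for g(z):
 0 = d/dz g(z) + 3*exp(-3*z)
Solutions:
 g(z) = C1 + exp(-3*z)


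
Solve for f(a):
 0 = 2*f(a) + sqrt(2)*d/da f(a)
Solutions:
 f(a) = C1*exp(-sqrt(2)*a)


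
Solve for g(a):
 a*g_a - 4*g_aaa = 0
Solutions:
 g(a) = C1 + Integral(C2*airyai(2^(1/3)*a/2) + C3*airybi(2^(1/3)*a/2), a)


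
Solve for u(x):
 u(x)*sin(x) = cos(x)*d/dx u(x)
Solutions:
 u(x) = C1/cos(x)


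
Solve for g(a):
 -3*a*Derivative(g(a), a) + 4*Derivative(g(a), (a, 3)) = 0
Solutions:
 g(a) = C1 + Integral(C2*airyai(6^(1/3)*a/2) + C3*airybi(6^(1/3)*a/2), a)


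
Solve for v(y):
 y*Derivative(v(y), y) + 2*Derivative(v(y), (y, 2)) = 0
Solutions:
 v(y) = C1 + C2*erf(y/2)


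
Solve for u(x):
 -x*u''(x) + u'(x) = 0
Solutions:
 u(x) = C1 + C2*x^2


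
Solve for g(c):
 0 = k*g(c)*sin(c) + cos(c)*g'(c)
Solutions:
 g(c) = C1*exp(k*log(cos(c)))


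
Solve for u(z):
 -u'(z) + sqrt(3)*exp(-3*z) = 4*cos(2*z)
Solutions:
 u(z) = C1 - 2*sin(2*z) - sqrt(3)*exp(-3*z)/3


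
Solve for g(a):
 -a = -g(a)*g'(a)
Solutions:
 g(a) = -sqrt(C1 + a^2)
 g(a) = sqrt(C1 + a^2)


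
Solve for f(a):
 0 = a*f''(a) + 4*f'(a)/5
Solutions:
 f(a) = C1 + C2*a^(1/5)


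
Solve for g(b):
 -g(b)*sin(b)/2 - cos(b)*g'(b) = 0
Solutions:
 g(b) = C1*sqrt(cos(b))


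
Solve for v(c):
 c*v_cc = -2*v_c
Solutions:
 v(c) = C1 + C2/c


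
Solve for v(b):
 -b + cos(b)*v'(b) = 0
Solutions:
 v(b) = C1 + Integral(b/cos(b), b)


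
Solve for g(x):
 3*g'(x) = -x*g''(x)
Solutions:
 g(x) = C1 + C2/x^2


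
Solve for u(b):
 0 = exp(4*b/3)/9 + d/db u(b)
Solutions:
 u(b) = C1 - exp(4*b/3)/12


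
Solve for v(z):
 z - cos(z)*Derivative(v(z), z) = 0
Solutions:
 v(z) = C1 + Integral(z/cos(z), z)


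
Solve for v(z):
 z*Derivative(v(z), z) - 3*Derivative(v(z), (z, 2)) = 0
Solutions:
 v(z) = C1 + C2*erfi(sqrt(6)*z/6)


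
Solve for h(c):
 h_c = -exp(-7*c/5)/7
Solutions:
 h(c) = C1 + 5*exp(-7*c/5)/49


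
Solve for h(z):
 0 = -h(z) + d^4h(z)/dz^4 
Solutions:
 h(z) = C1*exp(-z) + C2*exp(z) + C3*sin(z) + C4*cos(z)


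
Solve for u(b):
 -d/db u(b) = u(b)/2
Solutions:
 u(b) = C1*exp(-b/2)


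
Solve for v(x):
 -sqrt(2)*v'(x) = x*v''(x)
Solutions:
 v(x) = C1 + C2*x^(1 - sqrt(2))


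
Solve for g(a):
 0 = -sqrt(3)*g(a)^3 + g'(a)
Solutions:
 g(a) = -sqrt(2)*sqrt(-1/(C1 + sqrt(3)*a))/2
 g(a) = sqrt(2)*sqrt(-1/(C1 + sqrt(3)*a))/2


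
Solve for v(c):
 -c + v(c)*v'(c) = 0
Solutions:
 v(c) = -sqrt(C1 + c^2)
 v(c) = sqrt(C1 + c^2)


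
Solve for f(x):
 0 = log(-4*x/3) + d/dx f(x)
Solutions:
 f(x) = C1 - x*log(-x) + x*(-2*log(2) + 1 + log(3))


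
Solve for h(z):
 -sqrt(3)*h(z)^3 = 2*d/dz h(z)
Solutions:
 h(z) = -sqrt(-1/(C1 - sqrt(3)*z))
 h(z) = sqrt(-1/(C1 - sqrt(3)*z))


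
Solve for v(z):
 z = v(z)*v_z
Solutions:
 v(z) = -sqrt(C1 + z^2)
 v(z) = sqrt(C1 + z^2)


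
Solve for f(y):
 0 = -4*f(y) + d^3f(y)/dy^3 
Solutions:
 f(y) = C3*exp(2^(2/3)*y) + (C1*sin(2^(2/3)*sqrt(3)*y/2) + C2*cos(2^(2/3)*sqrt(3)*y/2))*exp(-2^(2/3)*y/2)


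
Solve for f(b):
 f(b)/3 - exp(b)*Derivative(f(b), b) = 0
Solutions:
 f(b) = C1*exp(-exp(-b)/3)


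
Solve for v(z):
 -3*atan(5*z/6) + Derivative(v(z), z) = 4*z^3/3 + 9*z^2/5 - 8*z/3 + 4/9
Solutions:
 v(z) = C1 + z^4/3 + 3*z^3/5 - 4*z^2/3 + 3*z*atan(5*z/6) + 4*z/9 - 9*log(25*z^2 + 36)/5


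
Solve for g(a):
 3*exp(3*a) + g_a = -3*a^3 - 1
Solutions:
 g(a) = C1 - 3*a^4/4 - a - exp(3*a)


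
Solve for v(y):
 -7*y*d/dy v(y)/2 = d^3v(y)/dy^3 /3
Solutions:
 v(y) = C1 + Integral(C2*airyai(-2^(2/3)*21^(1/3)*y/2) + C3*airybi(-2^(2/3)*21^(1/3)*y/2), y)


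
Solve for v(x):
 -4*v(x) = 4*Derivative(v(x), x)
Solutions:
 v(x) = C1*exp(-x)


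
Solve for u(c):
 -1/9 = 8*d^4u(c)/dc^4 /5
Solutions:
 u(c) = C1 + C2*c + C3*c^2 + C4*c^3 - 5*c^4/1728


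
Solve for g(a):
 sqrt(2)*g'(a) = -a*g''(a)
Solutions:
 g(a) = C1 + C2*a^(1 - sqrt(2))


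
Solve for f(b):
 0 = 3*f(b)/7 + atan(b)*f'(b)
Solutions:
 f(b) = C1*exp(-3*Integral(1/atan(b), b)/7)


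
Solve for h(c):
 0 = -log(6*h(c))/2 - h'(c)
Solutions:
 2*Integral(1/(log(_y) + log(6)), (_y, h(c))) = C1 - c


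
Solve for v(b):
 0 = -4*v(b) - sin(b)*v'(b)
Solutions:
 v(b) = C1*(cos(b)^2 + 2*cos(b) + 1)/(cos(b)^2 - 2*cos(b) + 1)


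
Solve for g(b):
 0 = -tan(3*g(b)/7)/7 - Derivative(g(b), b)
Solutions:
 g(b) = -7*asin(C1*exp(-3*b/49))/3 + 7*pi/3
 g(b) = 7*asin(C1*exp(-3*b/49))/3


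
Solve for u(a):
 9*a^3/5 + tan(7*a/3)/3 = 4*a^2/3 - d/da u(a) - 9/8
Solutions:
 u(a) = C1 - 9*a^4/20 + 4*a^3/9 - 9*a/8 + log(cos(7*a/3))/7


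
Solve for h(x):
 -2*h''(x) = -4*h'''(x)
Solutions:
 h(x) = C1 + C2*x + C3*exp(x/2)


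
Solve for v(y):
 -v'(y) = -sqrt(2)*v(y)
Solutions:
 v(y) = C1*exp(sqrt(2)*y)


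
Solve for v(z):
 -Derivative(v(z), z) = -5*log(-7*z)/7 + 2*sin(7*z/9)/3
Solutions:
 v(z) = C1 + 5*z*log(-z)/7 - 5*z/7 + 5*z*log(7)/7 + 6*cos(7*z/9)/7


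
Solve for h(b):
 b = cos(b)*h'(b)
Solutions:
 h(b) = C1 + Integral(b/cos(b), b)


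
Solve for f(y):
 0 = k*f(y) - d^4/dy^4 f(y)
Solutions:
 f(y) = C1*exp(-k^(1/4)*y) + C2*exp(k^(1/4)*y) + C3*exp(-I*k^(1/4)*y) + C4*exp(I*k^(1/4)*y)


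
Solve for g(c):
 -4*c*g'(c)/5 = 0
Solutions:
 g(c) = C1


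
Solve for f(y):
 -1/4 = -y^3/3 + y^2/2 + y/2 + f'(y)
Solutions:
 f(y) = C1 + y^4/12 - y^3/6 - y^2/4 - y/4


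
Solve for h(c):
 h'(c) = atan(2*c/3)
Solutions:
 h(c) = C1 + c*atan(2*c/3) - 3*log(4*c^2 + 9)/4


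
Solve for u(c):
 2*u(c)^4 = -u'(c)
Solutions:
 u(c) = (-3^(2/3) - 3*3^(1/6)*I)*(1/(C1 + 2*c))^(1/3)/6
 u(c) = (-3^(2/3) + 3*3^(1/6)*I)*(1/(C1 + 2*c))^(1/3)/6
 u(c) = (1/(C1 + 6*c))^(1/3)


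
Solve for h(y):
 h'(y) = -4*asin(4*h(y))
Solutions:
 Integral(1/asin(4*_y), (_y, h(y))) = C1 - 4*y


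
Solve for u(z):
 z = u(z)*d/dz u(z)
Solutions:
 u(z) = -sqrt(C1 + z^2)
 u(z) = sqrt(C1 + z^2)


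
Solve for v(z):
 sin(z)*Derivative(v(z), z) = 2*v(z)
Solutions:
 v(z) = C1*(cos(z) - 1)/(cos(z) + 1)


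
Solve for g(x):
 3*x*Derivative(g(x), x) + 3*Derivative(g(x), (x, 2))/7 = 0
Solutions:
 g(x) = C1 + C2*erf(sqrt(14)*x/2)


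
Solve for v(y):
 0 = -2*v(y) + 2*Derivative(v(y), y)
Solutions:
 v(y) = C1*exp(y)


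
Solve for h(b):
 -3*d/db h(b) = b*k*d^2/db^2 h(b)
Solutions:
 h(b) = C1 + b^(((re(k) - 3)*re(k) + im(k)^2)/(re(k)^2 + im(k)^2))*(C2*sin(3*log(b)*Abs(im(k))/(re(k)^2 + im(k)^2)) + C3*cos(3*log(b)*im(k)/(re(k)^2 + im(k)^2)))


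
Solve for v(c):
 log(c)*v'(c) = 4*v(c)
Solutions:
 v(c) = C1*exp(4*li(c))


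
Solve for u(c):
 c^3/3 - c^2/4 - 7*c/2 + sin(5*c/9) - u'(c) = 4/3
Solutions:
 u(c) = C1 + c^4/12 - c^3/12 - 7*c^2/4 - 4*c/3 - 9*cos(5*c/9)/5


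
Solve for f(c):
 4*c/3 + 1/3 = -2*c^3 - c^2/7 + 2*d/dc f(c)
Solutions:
 f(c) = C1 + c^4/4 + c^3/42 + c^2/3 + c/6


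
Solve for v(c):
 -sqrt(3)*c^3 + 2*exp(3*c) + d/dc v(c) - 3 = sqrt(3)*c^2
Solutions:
 v(c) = C1 + sqrt(3)*c^4/4 + sqrt(3)*c^3/3 + 3*c - 2*exp(3*c)/3


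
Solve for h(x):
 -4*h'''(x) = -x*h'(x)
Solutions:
 h(x) = C1 + Integral(C2*airyai(2^(1/3)*x/2) + C3*airybi(2^(1/3)*x/2), x)


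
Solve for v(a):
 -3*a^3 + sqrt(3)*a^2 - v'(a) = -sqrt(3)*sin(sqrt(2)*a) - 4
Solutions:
 v(a) = C1 - 3*a^4/4 + sqrt(3)*a^3/3 + 4*a - sqrt(6)*cos(sqrt(2)*a)/2


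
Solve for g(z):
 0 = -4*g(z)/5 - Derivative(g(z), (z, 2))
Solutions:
 g(z) = C1*sin(2*sqrt(5)*z/5) + C2*cos(2*sqrt(5)*z/5)


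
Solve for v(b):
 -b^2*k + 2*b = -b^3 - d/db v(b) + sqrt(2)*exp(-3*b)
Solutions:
 v(b) = C1 - b^4/4 + b^3*k/3 - b^2 - sqrt(2)*exp(-3*b)/3


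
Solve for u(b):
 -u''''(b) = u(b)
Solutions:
 u(b) = (C1*sin(sqrt(2)*b/2) + C2*cos(sqrt(2)*b/2))*exp(-sqrt(2)*b/2) + (C3*sin(sqrt(2)*b/2) + C4*cos(sqrt(2)*b/2))*exp(sqrt(2)*b/2)


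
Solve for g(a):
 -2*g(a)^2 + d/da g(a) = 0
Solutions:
 g(a) = -1/(C1 + 2*a)


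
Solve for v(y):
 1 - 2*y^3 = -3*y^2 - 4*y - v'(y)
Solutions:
 v(y) = C1 + y^4/2 - y^3 - 2*y^2 - y


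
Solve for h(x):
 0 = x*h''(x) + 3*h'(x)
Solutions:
 h(x) = C1 + C2/x^2


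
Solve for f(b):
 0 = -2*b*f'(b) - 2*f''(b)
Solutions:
 f(b) = C1 + C2*erf(sqrt(2)*b/2)


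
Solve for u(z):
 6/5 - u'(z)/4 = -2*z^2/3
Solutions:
 u(z) = C1 + 8*z^3/9 + 24*z/5


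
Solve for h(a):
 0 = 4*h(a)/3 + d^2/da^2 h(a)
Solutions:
 h(a) = C1*sin(2*sqrt(3)*a/3) + C2*cos(2*sqrt(3)*a/3)


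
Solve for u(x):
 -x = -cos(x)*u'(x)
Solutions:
 u(x) = C1 + Integral(x/cos(x), x)


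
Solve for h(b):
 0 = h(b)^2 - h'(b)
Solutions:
 h(b) = -1/(C1 + b)


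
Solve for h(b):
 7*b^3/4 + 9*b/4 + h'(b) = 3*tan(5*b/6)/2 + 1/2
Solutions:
 h(b) = C1 - 7*b^4/16 - 9*b^2/8 + b/2 - 9*log(cos(5*b/6))/5


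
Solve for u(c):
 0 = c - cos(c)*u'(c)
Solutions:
 u(c) = C1 + Integral(c/cos(c), c)


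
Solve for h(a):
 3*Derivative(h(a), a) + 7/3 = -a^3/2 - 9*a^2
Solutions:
 h(a) = C1 - a^4/24 - a^3 - 7*a/9


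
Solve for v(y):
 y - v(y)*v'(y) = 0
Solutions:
 v(y) = -sqrt(C1 + y^2)
 v(y) = sqrt(C1 + y^2)


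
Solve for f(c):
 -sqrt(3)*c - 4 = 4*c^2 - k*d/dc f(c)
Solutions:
 f(c) = C1 + 4*c^3/(3*k) + sqrt(3)*c^2/(2*k) + 4*c/k


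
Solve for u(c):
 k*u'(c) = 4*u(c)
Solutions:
 u(c) = C1*exp(4*c/k)


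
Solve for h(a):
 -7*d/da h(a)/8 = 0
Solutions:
 h(a) = C1


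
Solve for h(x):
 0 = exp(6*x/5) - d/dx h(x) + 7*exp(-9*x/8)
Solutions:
 h(x) = C1 + 5*exp(6*x/5)/6 - 56*exp(-9*x/8)/9


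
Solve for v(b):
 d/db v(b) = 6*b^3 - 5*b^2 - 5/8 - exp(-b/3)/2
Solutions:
 v(b) = C1 + 3*b^4/2 - 5*b^3/3 - 5*b/8 + 3*exp(-b/3)/2


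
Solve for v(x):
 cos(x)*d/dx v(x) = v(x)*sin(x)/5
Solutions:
 v(x) = C1/cos(x)^(1/5)


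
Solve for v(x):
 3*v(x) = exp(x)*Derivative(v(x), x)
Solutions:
 v(x) = C1*exp(-3*exp(-x))


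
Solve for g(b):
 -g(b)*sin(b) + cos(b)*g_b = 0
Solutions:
 g(b) = C1/cos(b)


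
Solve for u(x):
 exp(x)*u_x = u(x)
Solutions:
 u(x) = C1*exp(-exp(-x))


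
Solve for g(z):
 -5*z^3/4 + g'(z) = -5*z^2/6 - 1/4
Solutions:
 g(z) = C1 + 5*z^4/16 - 5*z^3/18 - z/4


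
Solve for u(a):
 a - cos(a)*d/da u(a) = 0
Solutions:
 u(a) = C1 + Integral(a/cos(a), a)


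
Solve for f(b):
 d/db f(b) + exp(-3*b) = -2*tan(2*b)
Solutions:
 f(b) = C1 - log(tan(2*b)^2 + 1)/2 + exp(-3*b)/3


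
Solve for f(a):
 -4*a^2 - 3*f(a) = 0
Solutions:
 f(a) = -4*a^2/3


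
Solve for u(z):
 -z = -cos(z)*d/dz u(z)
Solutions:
 u(z) = C1 + Integral(z/cos(z), z)


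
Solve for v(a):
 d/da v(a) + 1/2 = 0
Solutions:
 v(a) = C1 - a/2


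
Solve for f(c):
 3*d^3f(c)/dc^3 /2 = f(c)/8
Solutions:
 f(c) = C3*exp(18^(1/3)*c/6) + (C1*sin(2^(1/3)*3^(1/6)*c/4) + C2*cos(2^(1/3)*3^(1/6)*c/4))*exp(-18^(1/3)*c/12)


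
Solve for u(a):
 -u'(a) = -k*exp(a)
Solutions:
 u(a) = C1 + k*exp(a)


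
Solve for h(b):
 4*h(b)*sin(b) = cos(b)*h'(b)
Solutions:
 h(b) = C1/cos(b)^4


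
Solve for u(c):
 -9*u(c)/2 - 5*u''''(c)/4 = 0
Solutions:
 u(c) = (C1*sin(10^(3/4)*sqrt(3)*c/10) + C2*cos(10^(3/4)*sqrt(3)*c/10))*exp(-10^(3/4)*sqrt(3)*c/10) + (C3*sin(10^(3/4)*sqrt(3)*c/10) + C4*cos(10^(3/4)*sqrt(3)*c/10))*exp(10^(3/4)*sqrt(3)*c/10)


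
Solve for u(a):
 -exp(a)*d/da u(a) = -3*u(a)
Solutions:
 u(a) = C1*exp(-3*exp(-a))


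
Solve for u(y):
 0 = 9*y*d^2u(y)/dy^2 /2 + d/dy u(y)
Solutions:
 u(y) = C1 + C2*y^(7/9)


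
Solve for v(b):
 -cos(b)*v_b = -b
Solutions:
 v(b) = C1 + Integral(b/cos(b), b)


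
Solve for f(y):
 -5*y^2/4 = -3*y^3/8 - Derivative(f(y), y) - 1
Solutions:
 f(y) = C1 - 3*y^4/32 + 5*y^3/12 - y


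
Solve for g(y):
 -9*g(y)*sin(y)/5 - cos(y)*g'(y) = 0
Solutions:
 g(y) = C1*cos(y)^(9/5)


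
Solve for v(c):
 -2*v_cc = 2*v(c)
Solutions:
 v(c) = C1*sin(c) + C2*cos(c)


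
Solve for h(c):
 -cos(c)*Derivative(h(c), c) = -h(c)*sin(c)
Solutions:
 h(c) = C1/cos(c)


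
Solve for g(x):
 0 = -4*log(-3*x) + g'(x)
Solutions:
 g(x) = C1 + 4*x*log(-x) + 4*x*(-1 + log(3))


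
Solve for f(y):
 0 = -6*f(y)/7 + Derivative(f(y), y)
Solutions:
 f(y) = C1*exp(6*y/7)


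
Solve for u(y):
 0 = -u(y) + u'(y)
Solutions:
 u(y) = C1*exp(y)


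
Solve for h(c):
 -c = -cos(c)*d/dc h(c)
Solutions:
 h(c) = C1 + Integral(c/cos(c), c)


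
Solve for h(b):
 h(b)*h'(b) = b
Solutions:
 h(b) = -sqrt(C1 + b^2)
 h(b) = sqrt(C1 + b^2)


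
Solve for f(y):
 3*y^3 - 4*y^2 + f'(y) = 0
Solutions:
 f(y) = C1 - 3*y^4/4 + 4*y^3/3


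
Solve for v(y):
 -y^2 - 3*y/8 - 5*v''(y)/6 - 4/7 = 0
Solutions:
 v(y) = C1 + C2*y - y^4/10 - 3*y^3/40 - 12*y^2/35


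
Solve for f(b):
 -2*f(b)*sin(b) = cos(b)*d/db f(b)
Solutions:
 f(b) = C1*cos(b)^2


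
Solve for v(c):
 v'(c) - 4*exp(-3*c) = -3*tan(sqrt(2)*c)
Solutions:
 v(c) = C1 - 3*sqrt(2)*log(tan(sqrt(2)*c)^2 + 1)/4 - 4*exp(-3*c)/3


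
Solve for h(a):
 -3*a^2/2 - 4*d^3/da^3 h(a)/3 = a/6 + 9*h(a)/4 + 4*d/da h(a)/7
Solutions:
 h(a) = C1*exp(-14^(1/3)*a*(-(1323 + sqrt(1757497))^(1/3) + 8*14^(1/3)/(1323 + sqrt(1757497))^(1/3))/56)*sin(14^(1/3)*sqrt(3)*a*(8*14^(1/3)/(1323 + sqrt(1757497))^(1/3) + (1323 + sqrt(1757497))^(1/3))/56) + C2*exp(-14^(1/3)*a*(-(1323 + sqrt(1757497))^(1/3) + 8*14^(1/3)/(1323 + sqrt(1757497))^(1/3))/56)*cos(14^(1/3)*sqrt(3)*a*(8*14^(1/3)/(1323 + sqrt(1757497))^(1/3) + (1323 + sqrt(1757497))^(1/3))/56) + C3*exp(14^(1/3)*a*(-(1323 + sqrt(1757497))^(1/3) + 8*14^(1/3)/(1323 + sqrt(1757497))^(1/3))/28) - 2*a^2/3 + 50*a/189 - 800/11907


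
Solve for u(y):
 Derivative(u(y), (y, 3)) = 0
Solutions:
 u(y) = C1 + C2*y + C3*y^2


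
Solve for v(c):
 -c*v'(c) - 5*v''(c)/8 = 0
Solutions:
 v(c) = C1 + C2*erf(2*sqrt(5)*c/5)


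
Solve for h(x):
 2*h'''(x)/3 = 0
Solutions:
 h(x) = C1 + C2*x + C3*x^2


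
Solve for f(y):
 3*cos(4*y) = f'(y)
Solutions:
 f(y) = C1 + 3*sin(4*y)/4


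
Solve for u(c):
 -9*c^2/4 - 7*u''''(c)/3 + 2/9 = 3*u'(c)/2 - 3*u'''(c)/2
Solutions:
 u(c) = C1 + C2*exp(c*(3*3^(1/3)/(14*sqrt(46) + 95)^(1/3) + 6 + 3^(2/3)*(14*sqrt(46) + 95)^(1/3))/28)*sin(3*3^(1/6)*c*(-(14*sqrt(46) + 95)^(1/3) + 3^(2/3)/(14*sqrt(46) + 95)^(1/3))/28) + C3*exp(c*(3*3^(1/3)/(14*sqrt(46) + 95)^(1/3) + 6 + 3^(2/3)*(14*sqrt(46) + 95)^(1/3))/28)*cos(3*3^(1/6)*c*(-(14*sqrt(46) + 95)^(1/3) + 3^(2/3)/(14*sqrt(46) + 95)^(1/3))/28) + C4*exp(c*(-3^(2/3)*(14*sqrt(46) + 95)^(1/3) - 3*3^(1/3)/(14*sqrt(46) + 95)^(1/3) + 3)/14) - c^3/2 - 77*c/27


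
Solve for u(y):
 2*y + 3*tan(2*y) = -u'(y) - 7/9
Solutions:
 u(y) = C1 - y^2 - 7*y/9 + 3*log(cos(2*y))/2


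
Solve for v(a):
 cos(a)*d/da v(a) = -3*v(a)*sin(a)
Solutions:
 v(a) = C1*cos(a)^3


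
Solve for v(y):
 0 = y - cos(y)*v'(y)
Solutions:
 v(y) = C1 + Integral(y/cos(y), y)


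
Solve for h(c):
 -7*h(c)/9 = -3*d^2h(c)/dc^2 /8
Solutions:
 h(c) = C1*exp(-2*sqrt(42)*c/9) + C2*exp(2*sqrt(42)*c/9)


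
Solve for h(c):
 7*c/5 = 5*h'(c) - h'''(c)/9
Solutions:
 h(c) = C1 + C2*exp(-3*sqrt(5)*c) + C3*exp(3*sqrt(5)*c) + 7*c^2/50


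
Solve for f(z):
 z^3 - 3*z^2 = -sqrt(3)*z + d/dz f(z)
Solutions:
 f(z) = C1 + z^4/4 - z^3 + sqrt(3)*z^2/2


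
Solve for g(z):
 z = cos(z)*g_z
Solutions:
 g(z) = C1 + Integral(z/cos(z), z)


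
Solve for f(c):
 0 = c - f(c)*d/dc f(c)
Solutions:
 f(c) = -sqrt(C1 + c^2)
 f(c) = sqrt(C1 + c^2)


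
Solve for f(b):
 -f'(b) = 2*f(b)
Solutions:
 f(b) = C1*exp(-2*b)


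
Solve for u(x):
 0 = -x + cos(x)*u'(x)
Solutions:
 u(x) = C1 + Integral(x/cos(x), x)


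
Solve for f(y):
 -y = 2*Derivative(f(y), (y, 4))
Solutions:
 f(y) = C1 + C2*y + C3*y^2 + C4*y^3 - y^5/240


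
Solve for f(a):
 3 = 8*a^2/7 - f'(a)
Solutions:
 f(a) = C1 + 8*a^3/21 - 3*a


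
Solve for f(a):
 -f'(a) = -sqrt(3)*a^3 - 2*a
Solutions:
 f(a) = C1 + sqrt(3)*a^4/4 + a^2


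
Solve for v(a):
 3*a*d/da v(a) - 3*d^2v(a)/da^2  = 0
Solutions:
 v(a) = C1 + C2*erfi(sqrt(2)*a/2)


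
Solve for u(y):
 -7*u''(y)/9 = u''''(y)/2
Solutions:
 u(y) = C1 + C2*y + C3*sin(sqrt(14)*y/3) + C4*cos(sqrt(14)*y/3)


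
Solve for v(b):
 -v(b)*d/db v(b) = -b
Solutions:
 v(b) = -sqrt(C1 + b^2)
 v(b) = sqrt(C1 + b^2)


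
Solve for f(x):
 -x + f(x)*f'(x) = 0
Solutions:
 f(x) = -sqrt(C1 + x^2)
 f(x) = sqrt(C1 + x^2)


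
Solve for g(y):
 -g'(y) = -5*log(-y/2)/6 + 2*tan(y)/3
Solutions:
 g(y) = C1 + 5*y*log(-y)/6 - 5*y/6 - 5*y*log(2)/6 + 2*log(cos(y))/3


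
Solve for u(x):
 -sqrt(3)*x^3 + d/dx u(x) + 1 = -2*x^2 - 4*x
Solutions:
 u(x) = C1 + sqrt(3)*x^4/4 - 2*x^3/3 - 2*x^2 - x


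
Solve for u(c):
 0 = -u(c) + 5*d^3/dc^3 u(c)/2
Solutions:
 u(c) = C3*exp(2^(1/3)*5^(2/3)*c/5) + (C1*sin(2^(1/3)*sqrt(3)*5^(2/3)*c/10) + C2*cos(2^(1/3)*sqrt(3)*5^(2/3)*c/10))*exp(-2^(1/3)*5^(2/3)*c/10)


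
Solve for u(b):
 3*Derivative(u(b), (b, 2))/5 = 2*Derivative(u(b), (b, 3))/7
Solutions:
 u(b) = C1 + C2*b + C3*exp(21*b/10)


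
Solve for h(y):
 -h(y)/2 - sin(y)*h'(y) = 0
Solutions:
 h(y) = C1*(cos(y) + 1)^(1/4)/(cos(y) - 1)^(1/4)


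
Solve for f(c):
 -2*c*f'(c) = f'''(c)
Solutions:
 f(c) = C1 + Integral(C2*airyai(-2^(1/3)*c) + C3*airybi(-2^(1/3)*c), c)


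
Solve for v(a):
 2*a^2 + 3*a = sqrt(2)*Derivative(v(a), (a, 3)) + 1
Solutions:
 v(a) = C1 + C2*a + C3*a^2 + sqrt(2)*a^5/60 + sqrt(2)*a^4/16 - sqrt(2)*a^3/12


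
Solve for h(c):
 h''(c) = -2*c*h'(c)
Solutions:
 h(c) = C1 + C2*erf(c)


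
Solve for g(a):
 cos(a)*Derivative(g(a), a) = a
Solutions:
 g(a) = C1 + Integral(a/cos(a), a)


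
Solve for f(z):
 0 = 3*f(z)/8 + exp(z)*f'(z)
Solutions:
 f(z) = C1*exp(3*exp(-z)/8)


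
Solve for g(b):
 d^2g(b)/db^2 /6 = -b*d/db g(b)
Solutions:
 g(b) = C1 + C2*erf(sqrt(3)*b)


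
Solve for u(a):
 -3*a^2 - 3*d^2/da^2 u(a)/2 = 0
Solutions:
 u(a) = C1 + C2*a - a^4/6


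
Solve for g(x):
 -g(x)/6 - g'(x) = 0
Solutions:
 g(x) = C1*exp(-x/6)


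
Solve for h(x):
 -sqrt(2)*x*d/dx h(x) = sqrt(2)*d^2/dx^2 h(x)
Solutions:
 h(x) = C1 + C2*erf(sqrt(2)*x/2)


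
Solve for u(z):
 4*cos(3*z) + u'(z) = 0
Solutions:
 u(z) = C1 - 4*sin(3*z)/3


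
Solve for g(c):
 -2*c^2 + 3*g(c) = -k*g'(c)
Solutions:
 g(c) = C1*exp(-3*c/k) + 2*c^2/3 - 4*c*k/9 + 4*k^2/27


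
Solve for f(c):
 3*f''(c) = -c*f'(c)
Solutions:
 f(c) = C1 + C2*erf(sqrt(6)*c/6)


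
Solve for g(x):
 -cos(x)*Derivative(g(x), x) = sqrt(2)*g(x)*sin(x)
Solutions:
 g(x) = C1*cos(x)^(sqrt(2))


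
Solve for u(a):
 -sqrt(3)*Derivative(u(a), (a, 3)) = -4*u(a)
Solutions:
 u(a) = C3*exp(2^(2/3)*3^(5/6)*a/3) + (C1*sin(2^(2/3)*3^(1/3)*a/2) + C2*cos(2^(2/3)*3^(1/3)*a/2))*exp(-2^(2/3)*3^(5/6)*a/6)


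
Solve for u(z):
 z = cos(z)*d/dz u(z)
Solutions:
 u(z) = C1 + Integral(z/cos(z), z)


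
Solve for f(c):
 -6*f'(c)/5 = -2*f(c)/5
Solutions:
 f(c) = C1*exp(c/3)


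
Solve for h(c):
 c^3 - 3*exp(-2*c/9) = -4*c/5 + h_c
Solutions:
 h(c) = C1 + c^4/4 + 2*c^2/5 + 27*exp(-2*c/9)/2


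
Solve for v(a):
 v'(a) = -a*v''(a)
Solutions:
 v(a) = C1 + C2*log(a)


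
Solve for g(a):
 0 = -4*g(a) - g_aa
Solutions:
 g(a) = C1*sin(2*a) + C2*cos(2*a)


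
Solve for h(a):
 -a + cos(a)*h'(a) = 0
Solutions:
 h(a) = C1 + Integral(a/cos(a), a)


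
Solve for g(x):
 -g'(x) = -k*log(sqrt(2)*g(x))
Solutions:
 Integral(1/(2*log(_y) + log(2)), (_y, g(x))) = C1 + k*x/2


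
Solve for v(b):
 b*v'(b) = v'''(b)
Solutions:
 v(b) = C1 + Integral(C2*airyai(b) + C3*airybi(b), b)


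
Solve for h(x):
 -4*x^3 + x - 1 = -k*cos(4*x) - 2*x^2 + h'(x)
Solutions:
 h(x) = C1 + k*sin(4*x)/4 - x^4 + 2*x^3/3 + x^2/2 - x


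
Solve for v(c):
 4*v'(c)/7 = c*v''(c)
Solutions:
 v(c) = C1 + C2*c^(11/7)


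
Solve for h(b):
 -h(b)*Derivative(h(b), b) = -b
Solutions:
 h(b) = -sqrt(C1 + b^2)
 h(b) = sqrt(C1 + b^2)


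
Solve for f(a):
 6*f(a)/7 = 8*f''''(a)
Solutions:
 f(a) = C1*exp(-sqrt(2)*3^(1/4)*7^(3/4)*a/14) + C2*exp(sqrt(2)*3^(1/4)*7^(3/4)*a/14) + C3*sin(sqrt(2)*3^(1/4)*7^(3/4)*a/14) + C4*cos(sqrt(2)*3^(1/4)*7^(3/4)*a/14)


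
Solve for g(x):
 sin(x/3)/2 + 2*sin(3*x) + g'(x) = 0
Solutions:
 g(x) = C1 + 3*cos(x/3)/2 + 2*cos(3*x)/3


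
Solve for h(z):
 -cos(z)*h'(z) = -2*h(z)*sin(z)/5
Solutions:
 h(z) = C1/cos(z)^(2/5)


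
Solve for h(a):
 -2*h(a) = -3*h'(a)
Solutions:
 h(a) = C1*exp(2*a/3)


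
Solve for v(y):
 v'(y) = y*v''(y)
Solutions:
 v(y) = C1 + C2*y^2


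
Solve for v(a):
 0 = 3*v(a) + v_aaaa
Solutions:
 v(a) = (C1*sin(sqrt(2)*3^(1/4)*a/2) + C2*cos(sqrt(2)*3^(1/4)*a/2))*exp(-sqrt(2)*3^(1/4)*a/2) + (C3*sin(sqrt(2)*3^(1/4)*a/2) + C4*cos(sqrt(2)*3^(1/4)*a/2))*exp(sqrt(2)*3^(1/4)*a/2)


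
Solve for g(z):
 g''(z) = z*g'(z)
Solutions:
 g(z) = C1 + C2*erfi(sqrt(2)*z/2)


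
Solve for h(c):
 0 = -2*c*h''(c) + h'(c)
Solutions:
 h(c) = C1 + C2*c^(3/2)


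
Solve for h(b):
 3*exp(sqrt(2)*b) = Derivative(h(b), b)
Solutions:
 h(b) = C1 + 3*sqrt(2)*exp(sqrt(2)*b)/2


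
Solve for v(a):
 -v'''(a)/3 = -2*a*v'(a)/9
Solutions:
 v(a) = C1 + Integral(C2*airyai(2^(1/3)*3^(2/3)*a/3) + C3*airybi(2^(1/3)*3^(2/3)*a/3), a)


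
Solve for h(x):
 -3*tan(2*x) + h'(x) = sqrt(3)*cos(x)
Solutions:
 h(x) = C1 - 3*log(cos(2*x))/2 + sqrt(3)*sin(x)


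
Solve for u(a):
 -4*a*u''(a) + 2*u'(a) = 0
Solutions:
 u(a) = C1 + C2*a^(3/2)


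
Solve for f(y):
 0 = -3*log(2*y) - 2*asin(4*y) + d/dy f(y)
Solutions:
 f(y) = C1 + 3*y*log(y) + 2*y*asin(4*y) - 3*y + 3*y*log(2) + sqrt(1 - 16*y^2)/2


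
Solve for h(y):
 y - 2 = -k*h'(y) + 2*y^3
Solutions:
 h(y) = C1 + y^4/(2*k) - y^2/(2*k) + 2*y/k


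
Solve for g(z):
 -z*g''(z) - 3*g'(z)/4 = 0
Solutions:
 g(z) = C1 + C2*z^(1/4)


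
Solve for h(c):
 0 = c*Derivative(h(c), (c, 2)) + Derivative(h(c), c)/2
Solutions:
 h(c) = C1 + C2*sqrt(c)


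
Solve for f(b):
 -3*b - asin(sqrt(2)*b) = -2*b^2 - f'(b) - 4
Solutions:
 f(b) = C1 - 2*b^3/3 + 3*b^2/2 + b*asin(sqrt(2)*b) - 4*b + sqrt(2)*sqrt(1 - 2*b^2)/2


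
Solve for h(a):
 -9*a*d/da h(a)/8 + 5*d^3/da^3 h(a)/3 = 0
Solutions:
 h(a) = C1 + Integral(C2*airyai(3*5^(2/3)*a/10) + C3*airybi(3*5^(2/3)*a/10), a)


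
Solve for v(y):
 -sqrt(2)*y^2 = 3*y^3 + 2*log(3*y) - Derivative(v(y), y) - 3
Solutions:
 v(y) = C1 + 3*y^4/4 + sqrt(2)*y^3/3 + 2*y*log(y) - 5*y + y*log(9)


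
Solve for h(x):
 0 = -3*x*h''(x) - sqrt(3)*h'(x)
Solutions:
 h(x) = C1 + C2*x^(1 - sqrt(3)/3)


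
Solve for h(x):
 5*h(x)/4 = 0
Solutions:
 h(x) = 0


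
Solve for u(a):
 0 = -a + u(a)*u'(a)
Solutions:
 u(a) = -sqrt(C1 + a^2)
 u(a) = sqrt(C1 + a^2)


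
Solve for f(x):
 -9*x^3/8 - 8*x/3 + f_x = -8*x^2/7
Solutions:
 f(x) = C1 + 9*x^4/32 - 8*x^3/21 + 4*x^2/3


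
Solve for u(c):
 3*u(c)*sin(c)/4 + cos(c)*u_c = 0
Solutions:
 u(c) = C1*cos(c)^(3/4)


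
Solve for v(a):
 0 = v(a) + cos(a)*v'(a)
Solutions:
 v(a) = C1*sqrt(sin(a) - 1)/sqrt(sin(a) + 1)


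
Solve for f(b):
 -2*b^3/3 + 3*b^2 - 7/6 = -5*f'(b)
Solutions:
 f(b) = C1 + b^4/30 - b^3/5 + 7*b/30


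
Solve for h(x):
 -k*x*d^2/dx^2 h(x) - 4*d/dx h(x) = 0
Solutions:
 h(x) = C1 + x^(((re(k) - 4)*re(k) + im(k)^2)/(re(k)^2 + im(k)^2))*(C2*sin(4*log(x)*Abs(im(k))/(re(k)^2 + im(k)^2)) + C3*cos(4*log(x)*im(k)/(re(k)^2 + im(k)^2)))


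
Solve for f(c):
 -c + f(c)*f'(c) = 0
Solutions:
 f(c) = -sqrt(C1 + c^2)
 f(c) = sqrt(C1 + c^2)


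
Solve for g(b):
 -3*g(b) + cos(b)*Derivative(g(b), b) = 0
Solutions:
 g(b) = C1*(sin(b) + 1)^(3/2)/(sin(b) - 1)^(3/2)


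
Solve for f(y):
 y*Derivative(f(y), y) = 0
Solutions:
 f(y) = C1


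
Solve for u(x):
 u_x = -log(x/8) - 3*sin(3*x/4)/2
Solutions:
 u(x) = C1 - x*log(x) + x + 3*x*log(2) + 2*cos(3*x/4)


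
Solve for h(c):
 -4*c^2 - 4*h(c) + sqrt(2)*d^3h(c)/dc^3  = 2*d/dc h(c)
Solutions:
 h(c) = C1*exp(-c*(2^(1/3)/(sqrt(1 - sqrt(2)/27) + 1)^(1/3) + 3*2^(1/6)*(sqrt(1 - sqrt(2)/27) + 1)^(1/3))/6)*sin(c*(-sqrt(6)/(sqrt(2 - 2*sqrt(2)/27) + sqrt(2))^(1/3) + 3*sqrt(3)*(sqrt(2 - 2*sqrt(2)/27) + sqrt(2))^(1/3))/6) + C2*exp(-c*(2^(1/3)/(sqrt(1 - sqrt(2)/27) + 1)^(1/3) + 3*2^(1/6)*(sqrt(1 - sqrt(2)/27) + 1)^(1/3))/6)*cos(c*(-sqrt(6)/(sqrt(2 - 2*sqrt(2)/27) + sqrt(2))^(1/3) + 3*sqrt(3)*(sqrt(2 - 2*sqrt(2)/27) + sqrt(2))^(1/3))/6) + C3*exp(c*(2^(1/3)/(3*(sqrt(1 - sqrt(2)/27) + 1)^(1/3)) + 2^(1/6)*(sqrt(1 - sqrt(2)/27) + 1)^(1/3))) - c^2 + c - 1/2


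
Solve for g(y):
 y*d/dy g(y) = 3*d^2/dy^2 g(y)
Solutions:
 g(y) = C1 + C2*erfi(sqrt(6)*y/6)


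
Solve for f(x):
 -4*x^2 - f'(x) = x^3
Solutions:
 f(x) = C1 - x^4/4 - 4*x^3/3


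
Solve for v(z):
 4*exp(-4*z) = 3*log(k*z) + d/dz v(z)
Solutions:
 v(z) = C1 - 3*z*log(k*z) + 3*z - exp(-4*z)


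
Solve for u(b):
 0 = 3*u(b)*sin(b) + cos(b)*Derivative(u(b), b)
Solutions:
 u(b) = C1*cos(b)^3


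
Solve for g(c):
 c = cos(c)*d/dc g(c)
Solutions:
 g(c) = C1 + Integral(c/cos(c), c)


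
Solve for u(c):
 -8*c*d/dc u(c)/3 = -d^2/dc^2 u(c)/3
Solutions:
 u(c) = C1 + C2*erfi(2*c)


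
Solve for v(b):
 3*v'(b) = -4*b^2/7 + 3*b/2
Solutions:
 v(b) = C1 - 4*b^3/63 + b^2/4


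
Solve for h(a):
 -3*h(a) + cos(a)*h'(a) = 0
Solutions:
 h(a) = C1*(sin(a) + 1)^(3/2)/(sin(a) - 1)^(3/2)


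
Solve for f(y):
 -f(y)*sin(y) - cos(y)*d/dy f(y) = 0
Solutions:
 f(y) = C1*cos(y)


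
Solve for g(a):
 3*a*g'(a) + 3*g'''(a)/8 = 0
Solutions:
 g(a) = C1 + Integral(C2*airyai(-2*a) + C3*airybi(-2*a), a)


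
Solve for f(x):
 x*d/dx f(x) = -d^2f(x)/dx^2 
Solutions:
 f(x) = C1 + C2*erf(sqrt(2)*x/2)


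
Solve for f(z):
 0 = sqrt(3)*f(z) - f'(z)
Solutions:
 f(z) = C1*exp(sqrt(3)*z)


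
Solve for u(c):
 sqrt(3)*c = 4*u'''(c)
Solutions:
 u(c) = C1 + C2*c + C3*c^2 + sqrt(3)*c^4/96


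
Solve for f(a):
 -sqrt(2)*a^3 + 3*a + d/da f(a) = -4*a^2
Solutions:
 f(a) = C1 + sqrt(2)*a^4/4 - 4*a^3/3 - 3*a^2/2


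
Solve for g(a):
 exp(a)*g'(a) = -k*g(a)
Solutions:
 g(a) = C1*exp(k*exp(-a))


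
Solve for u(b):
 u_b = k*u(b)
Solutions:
 u(b) = C1*exp(b*k)


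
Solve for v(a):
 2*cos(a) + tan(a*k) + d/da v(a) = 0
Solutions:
 v(a) = C1 - Piecewise((-log(cos(a*k))/k, Ne(k, 0)), (0, True)) - 2*sin(a)


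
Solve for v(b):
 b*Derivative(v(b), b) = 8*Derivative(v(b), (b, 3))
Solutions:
 v(b) = C1 + Integral(C2*airyai(b/2) + C3*airybi(b/2), b)


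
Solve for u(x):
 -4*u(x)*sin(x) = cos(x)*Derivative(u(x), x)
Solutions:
 u(x) = C1*cos(x)^4


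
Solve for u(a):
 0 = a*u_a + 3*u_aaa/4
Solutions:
 u(a) = C1 + Integral(C2*airyai(-6^(2/3)*a/3) + C3*airybi(-6^(2/3)*a/3), a)


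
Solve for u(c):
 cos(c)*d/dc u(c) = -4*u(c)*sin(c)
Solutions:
 u(c) = C1*cos(c)^4


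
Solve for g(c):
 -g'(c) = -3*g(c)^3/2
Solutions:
 g(c) = -sqrt(-1/(C1 + 3*c))
 g(c) = sqrt(-1/(C1 + 3*c))


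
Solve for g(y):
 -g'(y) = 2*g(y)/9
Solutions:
 g(y) = C1*exp(-2*y/9)


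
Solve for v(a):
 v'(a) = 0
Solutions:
 v(a) = C1


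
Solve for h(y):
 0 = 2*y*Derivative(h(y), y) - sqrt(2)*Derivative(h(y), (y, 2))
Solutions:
 h(y) = C1 + C2*erfi(2^(3/4)*y/2)


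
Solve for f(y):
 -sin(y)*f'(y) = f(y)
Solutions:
 f(y) = C1*sqrt(cos(y) + 1)/sqrt(cos(y) - 1)


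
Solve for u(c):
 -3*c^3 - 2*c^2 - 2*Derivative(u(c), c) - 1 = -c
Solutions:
 u(c) = C1 - 3*c^4/8 - c^3/3 + c^2/4 - c/2


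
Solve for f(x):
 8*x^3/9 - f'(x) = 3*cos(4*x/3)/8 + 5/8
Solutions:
 f(x) = C1 + 2*x^4/9 - 5*x/8 - 9*sin(4*x/3)/32


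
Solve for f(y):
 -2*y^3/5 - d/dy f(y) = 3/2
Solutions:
 f(y) = C1 - y^4/10 - 3*y/2


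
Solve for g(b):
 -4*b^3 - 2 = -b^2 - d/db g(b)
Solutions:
 g(b) = C1 + b^4 - b^3/3 + 2*b


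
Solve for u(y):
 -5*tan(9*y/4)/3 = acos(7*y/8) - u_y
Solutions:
 u(y) = C1 + y*acos(7*y/8) - sqrt(64 - 49*y^2)/7 - 20*log(cos(9*y/4))/27


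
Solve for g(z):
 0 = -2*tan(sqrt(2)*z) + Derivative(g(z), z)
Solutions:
 g(z) = C1 - sqrt(2)*log(cos(sqrt(2)*z))


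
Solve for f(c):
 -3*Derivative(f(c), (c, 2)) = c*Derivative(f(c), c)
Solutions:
 f(c) = C1 + C2*erf(sqrt(6)*c/6)


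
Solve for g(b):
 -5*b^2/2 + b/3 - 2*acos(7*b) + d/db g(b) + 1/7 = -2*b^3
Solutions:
 g(b) = C1 - b^4/2 + 5*b^3/6 - b^2/6 + 2*b*acos(7*b) - b/7 - 2*sqrt(1 - 49*b^2)/7


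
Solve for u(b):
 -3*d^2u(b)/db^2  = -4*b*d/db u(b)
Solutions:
 u(b) = C1 + C2*erfi(sqrt(6)*b/3)


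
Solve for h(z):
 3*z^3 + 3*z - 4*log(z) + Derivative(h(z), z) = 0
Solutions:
 h(z) = C1 - 3*z^4/4 - 3*z^2/2 + 4*z*log(z) - 4*z


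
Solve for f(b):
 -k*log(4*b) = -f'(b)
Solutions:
 f(b) = C1 + b*k*log(b) - b*k + b*k*log(4)


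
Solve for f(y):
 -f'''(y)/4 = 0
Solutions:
 f(y) = C1 + C2*y + C3*y^2


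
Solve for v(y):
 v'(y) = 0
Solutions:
 v(y) = C1


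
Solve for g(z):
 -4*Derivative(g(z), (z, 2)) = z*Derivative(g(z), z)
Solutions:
 g(z) = C1 + C2*erf(sqrt(2)*z/4)


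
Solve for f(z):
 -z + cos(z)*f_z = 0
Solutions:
 f(z) = C1 + Integral(z/cos(z), z)


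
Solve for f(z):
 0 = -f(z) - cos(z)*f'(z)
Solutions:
 f(z) = C1*sqrt(sin(z) - 1)/sqrt(sin(z) + 1)


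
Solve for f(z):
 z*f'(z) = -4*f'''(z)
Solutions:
 f(z) = C1 + Integral(C2*airyai(-2^(1/3)*z/2) + C3*airybi(-2^(1/3)*z/2), z)


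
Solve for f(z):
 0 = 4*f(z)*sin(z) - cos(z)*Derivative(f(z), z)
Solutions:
 f(z) = C1/cos(z)^4


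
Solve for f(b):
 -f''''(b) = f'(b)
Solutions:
 f(b) = C1 + C4*exp(-b) + (C2*sin(sqrt(3)*b/2) + C3*cos(sqrt(3)*b/2))*exp(b/2)


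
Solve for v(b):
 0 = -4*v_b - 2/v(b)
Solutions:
 v(b) = -sqrt(C1 - b)
 v(b) = sqrt(C1 - b)


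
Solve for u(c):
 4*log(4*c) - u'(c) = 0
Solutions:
 u(c) = C1 + 4*c*log(c) - 4*c + c*log(256)


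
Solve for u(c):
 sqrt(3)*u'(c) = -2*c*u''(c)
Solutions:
 u(c) = C1 + C2*c^(1 - sqrt(3)/2)


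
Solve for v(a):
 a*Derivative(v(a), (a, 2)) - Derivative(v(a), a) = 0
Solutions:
 v(a) = C1 + C2*a^2


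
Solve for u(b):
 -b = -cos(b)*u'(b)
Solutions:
 u(b) = C1 + Integral(b/cos(b), b)


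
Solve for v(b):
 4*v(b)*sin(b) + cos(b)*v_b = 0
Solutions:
 v(b) = C1*cos(b)^4


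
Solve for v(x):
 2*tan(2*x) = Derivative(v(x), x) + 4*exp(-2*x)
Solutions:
 v(x) = C1 + log(tan(2*x)^2 + 1)/2 + 2*exp(-2*x)


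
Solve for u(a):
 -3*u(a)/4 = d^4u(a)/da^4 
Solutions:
 u(a) = (C1*sin(3^(1/4)*a/2) + C2*cos(3^(1/4)*a/2))*exp(-3^(1/4)*a/2) + (C3*sin(3^(1/4)*a/2) + C4*cos(3^(1/4)*a/2))*exp(3^(1/4)*a/2)


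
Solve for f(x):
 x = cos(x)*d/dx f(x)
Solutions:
 f(x) = C1 + Integral(x/cos(x), x)


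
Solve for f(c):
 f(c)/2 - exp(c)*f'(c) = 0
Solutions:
 f(c) = C1*exp(-exp(-c)/2)


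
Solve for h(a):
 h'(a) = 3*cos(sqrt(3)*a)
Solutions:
 h(a) = C1 + sqrt(3)*sin(sqrt(3)*a)


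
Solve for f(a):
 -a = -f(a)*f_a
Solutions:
 f(a) = -sqrt(C1 + a^2)
 f(a) = sqrt(C1 + a^2)


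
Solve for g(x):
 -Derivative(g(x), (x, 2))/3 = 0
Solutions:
 g(x) = C1 + C2*x


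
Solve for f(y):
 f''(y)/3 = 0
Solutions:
 f(y) = C1 + C2*y


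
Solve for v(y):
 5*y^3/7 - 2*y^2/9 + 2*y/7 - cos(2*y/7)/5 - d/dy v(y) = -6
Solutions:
 v(y) = C1 + 5*y^4/28 - 2*y^3/27 + y^2/7 + 6*y - 7*sin(2*y/7)/10


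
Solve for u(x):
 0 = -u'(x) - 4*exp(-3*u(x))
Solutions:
 u(x) = log(C1 - 12*x)/3
 u(x) = log((-3^(1/3) - 3^(5/6)*I)*(C1 - 4*x)^(1/3)/2)
 u(x) = log((-3^(1/3) + 3^(5/6)*I)*(C1 - 4*x)^(1/3)/2)


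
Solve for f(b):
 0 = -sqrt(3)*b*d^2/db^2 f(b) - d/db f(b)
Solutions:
 f(b) = C1 + C2*b^(1 - sqrt(3)/3)


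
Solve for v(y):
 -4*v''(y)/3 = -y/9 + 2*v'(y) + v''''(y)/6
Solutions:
 v(y) = C1 + C2*exp(-6^(1/3)*y*(-(27 + sqrt(1113))^(1/3) + 4*6^(1/3)/(27 + sqrt(1113))^(1/3))/6)*sin(2^(1/3)*3^(1/6)*y*(2*2^(1/3)/(27 + sqrt(1113))^(1/3) + 3^(2/3)*(27 + sqrt(1113))^(1/3)/6)) + C3*exp(-6^(1/3)*y*(-(27 + sqrt(1113))^(1/3) + 4*6^(1/3)/(27 + sqrt(1113))^(1/3))/6)*cos(2^(1/3)*3^(1/6)*y*(2*2^(1/3)/(27 + sqrt(1113))^(1/3) + 3^(2/3)*(27 + sqrt(1113))^(1/3)/6)) + C4*exp(6^(1/3)*y*(-(27 + sqrt(1113))^(1/3) + 4*6^(1/3)/(27 + sqrt(1113))^(1/3))/3) + y^2/36 - y/27
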